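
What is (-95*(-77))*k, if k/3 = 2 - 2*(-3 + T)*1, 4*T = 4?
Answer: 131670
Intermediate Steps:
T = 1 (T = (¼)*4 = 1)
k = 18 (k = 3*(2 - 2*(-3 + 1)*1) = 3*(2 - 2*(-2)*1) = 3*(2 + 4*1) = 3*(2 + 4) = 3*6 = 18)
(-95*(-77))*k = -95*(-77)*18 = 7315*18 = 131670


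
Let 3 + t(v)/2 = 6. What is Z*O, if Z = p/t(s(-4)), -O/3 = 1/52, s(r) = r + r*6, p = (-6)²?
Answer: -9/26 ≈ -0.34615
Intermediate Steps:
p = 36
s(r) = 7*r (s(r) = r + 6*r = 7*r)
O = -3/52 ≈ -0.057692
t(v) = 6 (t(v) = -6 + 2*6 = -6 + 12 = 6)
Z = 6 (Z = 36/6 = 36*(⅙) = 6)
Z*O = 6*(-3/52) = -9/26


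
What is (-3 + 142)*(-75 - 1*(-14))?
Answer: -8479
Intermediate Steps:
(-3 + 142)*(-75 - 1*(-14)) = 139*(-75 + 14) = 139*(-61) = -8479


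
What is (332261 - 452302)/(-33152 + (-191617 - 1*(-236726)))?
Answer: -120041/11957 ≈ -10.039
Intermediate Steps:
(332261 - 452302)/(-33152 + (-191617 - 1*(-236726))) = -120041/(-33152 + (-191617 + 236726)) = -120041/(-33152 + 45109) = -120041/11957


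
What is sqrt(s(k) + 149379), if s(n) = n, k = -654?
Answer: 15*sqrt(661) ≈ 385.65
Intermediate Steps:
sqrt(s(k) + 149379) = sqrt(-654 + 149379) = sqrt(148725) = 15*sqrt(661)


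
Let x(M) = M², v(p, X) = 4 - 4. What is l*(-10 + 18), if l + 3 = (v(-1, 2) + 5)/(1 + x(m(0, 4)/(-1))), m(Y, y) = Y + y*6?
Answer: -13808/577 ≈ -23.931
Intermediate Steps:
m(Y, y) = Y + 6*y
v(p, X) = 0
l = -1726/577 (l = -3 + (0 + 5)/(1 + ((0 + 6*4)/(-1))²) = -3 + 5/(1 + ((0 + 24)*(-1))²) = -3 + 5/(1 + (24*(-1))²) = -3 + 5/(1 + (-24)²) = -3 + 5/(1 + 576) = -3 + 5/577 = -1726/577 ≈ -2.9913)
l*(-10 + 18) = -1726*(-10 + 18)/577 = -1726/577*8 = -13808/577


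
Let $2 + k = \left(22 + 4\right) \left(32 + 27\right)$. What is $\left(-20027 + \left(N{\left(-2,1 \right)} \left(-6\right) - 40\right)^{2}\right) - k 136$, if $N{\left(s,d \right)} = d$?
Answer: $-226263$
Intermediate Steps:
$k = 1532$ ($k = -2 + \left(22 + 4\right) \left(32 + 27\right) = -2 + 26 \cdot 59 = -2 + 1534 = 1532$)
$\left(-20027 + \left(N{\left(-2,1 \right)} \left(-6\right) - 40\right)^{2}\right) - k 136 = \left(-20027 + \left(1 \left(-6\right) - 40\right)^{2}\right) - 1532 \cdot 136 = \left(-20027 + \left(-6 - 40\right)^{2}\right) - 208352 = \left(-20027 + \left(-46\right)^{2}\right) - 208352 = \left(-20027 + 2116\right) - 208352 = -17911 - 208352 = -226263$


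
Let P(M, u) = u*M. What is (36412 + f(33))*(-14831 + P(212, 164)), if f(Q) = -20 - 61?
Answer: 724331147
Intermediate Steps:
f(Q) = -81
P(M, u) = M*u
(36412 + f(33))*(-14831 + P(212, 164)) = (36412 - 81)*(-14831 + 212*164) = 36331*(-14831 + 34768) = 36331*19937 = 724331147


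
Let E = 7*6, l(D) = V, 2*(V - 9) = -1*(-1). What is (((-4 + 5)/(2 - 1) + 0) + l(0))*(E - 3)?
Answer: 819/2 ≈ 409.50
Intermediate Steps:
V = 19/2 (V = 9 + (-1*(-1))/2 = 9 + (½)*1 = 9 + ½ = 19/2 ≈ 9.5000)
l(D) = 19/2
E = 42
(((-4 + 5)/(2 - 1) + 0) + l(0))*(E - 3) = (((-4 + 5)/(2 - 1) + 0) + 19/2)*(42 - 3) = ((1/1 + 0) + 19/2)*39 = ((1*1 + 0) + 19/2)*39 = ((1 + 0) + 19/2)*39 = (1 + 19/2)*39 = (21/2)*39 = 819/2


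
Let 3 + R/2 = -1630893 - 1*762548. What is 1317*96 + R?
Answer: -4660456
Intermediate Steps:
R = -4786888 (R = -6 + 2*(-1630893 - 1*762548) = -6 + 2*(-1630893 - 762548) = -6 + 2*(-2393441) = -6 - 4786882 = -4786888)
1317*96 + R = 1317*96 - 4786888 = 126432 - 4786888 = -4660456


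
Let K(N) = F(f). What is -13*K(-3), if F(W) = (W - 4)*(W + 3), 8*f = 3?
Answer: 10179/64 ≈ 159.05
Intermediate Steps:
f = 3/8 (f = (⅛)*3 = 3/8 ≈ 0.37500)
F(W) = (-4 + W)*(3 + W)
K(N) = -783/64 (K(N) = -12 + (3/8)² - 1*3/8 = -12 + 9/64 - 3/8 = -783/64)
-13*K(-3) = -13*(-783/64) = 10179/64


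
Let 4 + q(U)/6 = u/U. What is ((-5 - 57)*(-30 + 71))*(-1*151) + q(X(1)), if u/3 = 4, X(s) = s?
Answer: 383890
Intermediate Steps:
u = 12 (u = 3*4 = 12)
q(U) = -24 + 72/U (q(U) = -24 + 6*(12/U) = -24 + 72/U)
((-5 - 57)*(-30 + 71))*(-1*151) + q(X(1)) = ((-5 - 57)*(-30 + 71))*(-1*151) + (-24 + 72/1) = -62*41*(-151) + (-24 + 72*1) = -2542*(-151) + (-24 + 72) = 383842 + 48 = 383890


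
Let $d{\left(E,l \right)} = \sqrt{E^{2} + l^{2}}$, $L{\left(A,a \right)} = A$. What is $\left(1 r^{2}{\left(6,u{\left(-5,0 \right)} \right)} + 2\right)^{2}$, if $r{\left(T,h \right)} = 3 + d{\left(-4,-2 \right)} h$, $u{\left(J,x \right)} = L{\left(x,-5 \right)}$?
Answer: $121$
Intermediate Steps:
$u{\left(J,x \right)} = x$
$r{\left(T,h \right)} = 3 + 2 h \sqrt{5}$ ($r{\left(T,h \right)} = 3 + \sqrt{\left(-4\right)^{2} + \left(-2\right)^{2}} h = 3 + \sqrt{16 + 4} h = 3 + \sqrt{20} h = 3 + 2 \sqrt{5} h = 3 + 2 h \sqrt{5}$)
$\left(1 r^{2}{\left(6,u{\left(-5,0 \right)} \right)} + 2\right)^{2} = \left(1 \left(3 + 2 \cdot 0 \sqrt{5}\right)^{2} + 2\right)^{2} = \left(1 \left(3 + 0\right)^{2} + 2\right)^{2} = \left(1 \cdot 3^{2} + 2\right)^{2} = \left(1 \cdot 9 + 2\right)^{2} = \left(9 + 2\right)^{2} = 11^{2} = 121$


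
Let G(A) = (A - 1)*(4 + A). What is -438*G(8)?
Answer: -36792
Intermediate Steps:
G(A) = (-1 + A)*(4 + A)
-438*G(8) = -438*(-4 + 8² + 3*8) = -438*(-4 + 64 + 24) = -438*84 = -36792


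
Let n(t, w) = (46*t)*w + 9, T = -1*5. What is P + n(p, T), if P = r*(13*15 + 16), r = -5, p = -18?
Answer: 3094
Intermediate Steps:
T = -5
n(t, w) = 9 + 46*t*w (n(t, w) = 46*t*w + 9 = 9 + 46*t*w)
P = -1055 (P = -5*(13*15 + 16) = -5*(195 + 16) = -5*211 = -1055)
P + n(p, T) = -1055 + (9 + 46*(-18)*(-5)) = -1055 + (9 + 4140) = -1055 + 4149 = 3094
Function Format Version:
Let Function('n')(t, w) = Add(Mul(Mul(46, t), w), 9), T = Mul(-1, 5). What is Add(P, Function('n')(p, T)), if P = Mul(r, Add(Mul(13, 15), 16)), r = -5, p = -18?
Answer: 3094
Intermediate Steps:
T = -5
Function('n')(t, w) = Add(9, Mul(46, t, w)) (Function('n')(t, w) = Add(Mul(46, t, w), 9) = Add(9, Mul(46, t, w)))
P = -1055 (P = Mul(-5, Add(Mul(13, 15), 16)) = Mul(-5, Add(195, 16)) = Mul(-5, 211) = -1055)
Add(P, Function('n')(p, T)) = Add(-1055, Add(9, Mul(46, -18, -5))) = Add(-1055, Add(9, 4140)) = Add(-1055, 4149) = 3094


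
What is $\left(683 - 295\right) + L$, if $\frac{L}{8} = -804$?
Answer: $-6044$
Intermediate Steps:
$L = -6432$ ($L = 8 \left(-804\right) = -6432$)
$\left(683 - 295\right) + L = \left(683 - 295\right) - 6432 = 388 - 6432 = -6044$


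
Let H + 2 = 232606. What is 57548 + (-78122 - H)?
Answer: -253178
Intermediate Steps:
H = 232604 (H = -2 + 232606 = 232604)
57548 + (-78122 - H) = 57548 + (-78122 - 1*232604) = 57548 + (-78122 - 232604) = 57548 - 310726 = -253178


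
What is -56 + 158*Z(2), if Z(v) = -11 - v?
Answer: -2110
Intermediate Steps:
-56 + 158*Z(2) = -56 + 158*(-11 - 1*2) = -56 + 158*(-11 - 2) = -56 + 158*(-13) = -56 - 2054 = -2110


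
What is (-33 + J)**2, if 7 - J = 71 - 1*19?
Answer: 6084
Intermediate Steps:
J = -45 (J = 7 - (71 - 1*19) = 7 - (71 - 19) = 7 - 1*52 = 7 - 52 = -45)
(-33 + J)**2 = (-33 - 45)**2 = (-78)**2 = 6084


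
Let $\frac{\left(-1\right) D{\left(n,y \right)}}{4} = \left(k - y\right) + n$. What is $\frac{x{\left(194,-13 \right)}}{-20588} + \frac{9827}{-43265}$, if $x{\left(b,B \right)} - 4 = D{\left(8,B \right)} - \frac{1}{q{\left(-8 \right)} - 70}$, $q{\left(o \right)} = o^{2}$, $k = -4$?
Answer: $- \frac{1197339161}{5344438920} \approx -0.22403$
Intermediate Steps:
$D{\left(n,y \right)} = 16 - 4 n + 4 y$ ($D{\left(n,y \right)} = - 4 \left(\left(-4 - y\right) + n\right) = - 4 \left(-4 + n - y\right) = 16 - 4 n + 4 y$)
$x{\left(b,B \right)} = - \frac{71}{6} + 4 B$ ($x{\left(b,B \right)} = 4 - \left(16 + \frac{1}{\left(-8\right)^{2} - 70} - 4 B\right) = 4 - \left(16 + \frac{1}{64 - 70} - 4 B\right) = 4 + \left(\left(-16 + 4 B\right) - \frac{1}{-6}\right) = 4 + \left(\left(-16 + 4 B\right) - - \frac{1}{6}\right) = 4 + \left(\left(-16 + 4 B\right) + \frac{1}{6}\right) = 4 + \left(- \frac{95}{6} + 4 B\right) = - \frac{71}{6} + 4 B$)
$\frac{x{\left(194,-13 \right)}}{-20588} + \frac{9827}{-43265} = \frac{- \frac{71}{6} + 4 \left(-13\right)}{-20588} + \frac{9827}{-43265} = \left(- \frac{71}{6} - 52\right) \left(- \frac{1}{20588}\right) + 9827 \left(- \frac{1}{43265}\right) = \left(- \frac{383}{6}\right) \left(- \frac{1}{20588}\right) - \frac{9827}{43265} = \frac{383}{123528} - \frac{9827}{43265} = - \frac{1197339161}{5344438920}$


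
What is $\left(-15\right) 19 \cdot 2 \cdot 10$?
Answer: $-5700$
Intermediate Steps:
$\left(-15\right) 19 \cdot 2 \cdot 10 = \left(-285\right) 20 = -5700$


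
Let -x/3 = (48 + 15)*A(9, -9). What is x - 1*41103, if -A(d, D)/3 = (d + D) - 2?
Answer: -42237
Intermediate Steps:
A(d, D) = 6 - 3*D - 3*d (A(d, D) = -3*((d + D) - 2) = -3*((D + d) - 2) = -3*(-2 + D + d) = 6 - 3*D - 3*d)
x = -1134 (x = -3*(48 + 15)*(6 - 3*(-9) - 3*9) = -189*(6 + 27 - 27) = -189*6 = -3*378 = -1134)
x - 1*41103 = -1134 - 1*41103 = -1134 - 41103 = -42237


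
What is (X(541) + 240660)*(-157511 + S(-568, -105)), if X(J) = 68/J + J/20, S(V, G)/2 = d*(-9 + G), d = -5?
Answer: -407226868870411/10820 ≈ -3.7636e+10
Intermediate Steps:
S(V, G) = 90 - 10*G (S(V, G) = 2*(-5*(-9 + G)) = 2*(45 - 5*G) = 90 - 10*G)
X(J) = 68/J + J/20 (X(J) = 68/J + J*(1/20) = 68/J + J/20)
(X(541) + 240660)*(-157511 + S(-568, -105)) = ((68/541 + (1/20)*541) + 240660)*(-157511 + (90 - 10*(-105))) = ((68*(1/541) + 541/20) + 240660)*(-157511 + (90 + 1050)) = ((68/541 + 541/20) + 240660)*(-157511 + 1140) = (294041/10820 + 240660)*(-156371) = (2604235241/10820)*(-156371) = -407226868870411/10820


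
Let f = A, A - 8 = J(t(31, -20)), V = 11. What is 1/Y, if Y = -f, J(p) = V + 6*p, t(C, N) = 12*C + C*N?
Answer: 1/1469 ≈ 0.00068074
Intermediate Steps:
J(p) = 11 + 6*p
A = -1469 (A = 8 + (11 + 6*(31*(12 - 20))) = 8 + (11 + 6*(31*(-8))) = 8 + (11 + 6*(-248)) = 8 + (11 - 1488) = 8 - 1477 = -1469)
f = -1469
Y = 1469 (Y = -1*(-1469) = 1469)
1/Y = 1/1469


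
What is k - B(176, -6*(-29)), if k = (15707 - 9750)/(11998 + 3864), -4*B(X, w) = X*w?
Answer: 17349347/2266 ≈ 7656.4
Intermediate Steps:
B(X, w) = -X*w/4
k = 851/2266 (k = 5957/15862 = 5957*(1/15862) = 851/2266 ≈ 0.37555)
k - B(176, -6*(-29)) = 851/2266 - (-1)*176*(-6*(-29))/4 = 851/2266 - (-1)*176*174/4 = 851/2266 - 1*(-7656) = 851/2266 + 7656 = 17349347/2266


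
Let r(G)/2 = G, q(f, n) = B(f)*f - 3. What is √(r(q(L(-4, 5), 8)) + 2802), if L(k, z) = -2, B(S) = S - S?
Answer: 2*√699 ≈ 52.877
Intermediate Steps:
B(S) = 0
q(f, n) = -3 (q(f, n) = 0*f - 3 = 0 - 3 = -3)
r(G) = 2*G
√(r(q(L(-4, 5), 8)) + 2802) = √(2*(-3) + 2802) = √(-6 + 2802) = √2796 = 2*√699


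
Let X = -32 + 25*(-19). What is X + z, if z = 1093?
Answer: 586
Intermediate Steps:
X = -507 (X = -32 - 475 = -507)
X + z = -507 + 1093 = 586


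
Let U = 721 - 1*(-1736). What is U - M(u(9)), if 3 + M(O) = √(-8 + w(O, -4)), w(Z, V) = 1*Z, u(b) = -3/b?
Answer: 2460 - 5*I*√3/3 ≈ 2460.0 - 2.8868*I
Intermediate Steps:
U = 2457 (U = 721 + 1736 = 2457)
w(Z, V) = Z
M(O) = -3 + √(-8 + O)
U - M(u(9)) = 2457 - (-3 + √(-8 - 3/9)) = 2457 - (-3 + √(-8 - 3*⅑)) = 2457 - (-3 + √(-8 - ⅓)) = 2457 - (-3 + √(-25/3)) = 2457 - (-3 + 5*I*√3/3) = 2457 + (3 - 5*I*√3/3) = 2460 - 5*I*√3/3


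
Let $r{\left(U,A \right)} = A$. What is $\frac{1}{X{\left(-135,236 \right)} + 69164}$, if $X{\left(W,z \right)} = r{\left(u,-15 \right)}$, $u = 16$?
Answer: $\frac{1}{69149} \approx 1.4462 \cdot 10^{-5}$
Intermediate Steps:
$X{\left(W,z \right)} = -15$
$\frac{1}{X{\left(-135,236 \right)} + 69164} = \frac{1}{-15 + 69164} = \frac{1}{69149}$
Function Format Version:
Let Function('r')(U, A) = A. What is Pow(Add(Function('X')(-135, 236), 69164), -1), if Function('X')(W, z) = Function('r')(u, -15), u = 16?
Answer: Rational(1, 69149) ≈ 1.4462e-5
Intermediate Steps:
Function('X')(W, z) = -15
Pow(Add(Function('X')(-135, 236), 69164), -1) = Pow(Add(-15, 69164), -1) = Pow(69149, -1) = Rational(1, 69149)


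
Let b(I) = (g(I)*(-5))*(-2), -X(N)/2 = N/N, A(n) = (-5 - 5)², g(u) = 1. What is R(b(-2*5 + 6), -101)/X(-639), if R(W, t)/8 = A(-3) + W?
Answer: -440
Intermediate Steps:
A(n) = 100 (A(n) = (-10)² = 100)
X(N) = -2 (X(N) = -2*N/N = -2*1 = -2)
b(I) = 10 (b(I) = (1*(-5))*(-2) = -5*(-2) = 10)
R(W, t) = 800 + 8*W (R(W, t) = 8*(100 + W) = 800 + 8*W)
R(b(-2*5 + 6), -101)/X(-639) = (800 + 8*10)/(-2) = (800 + 80)*(-½) = 880*(-½) = -440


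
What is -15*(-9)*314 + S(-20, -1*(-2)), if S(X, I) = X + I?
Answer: 42372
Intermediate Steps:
S(X, I) = I + X
-15*(-9)*314 + S(-20, -1*(-2)) = -15*(-9)*314 + (-1*(-2) - 20) = 135*314 + (2 - 20) = 42390 - 18 = 42372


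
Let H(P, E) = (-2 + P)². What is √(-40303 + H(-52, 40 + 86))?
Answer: 7*I*√763 ≈ 193.36*I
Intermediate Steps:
√(-40303 + H(-52, 40 + 86)) = √(-40303 + (-2 - 52)²) = √(-40303 + (-54)²) = √(-40303 + 2916) = √(-37387) = 7*I*√763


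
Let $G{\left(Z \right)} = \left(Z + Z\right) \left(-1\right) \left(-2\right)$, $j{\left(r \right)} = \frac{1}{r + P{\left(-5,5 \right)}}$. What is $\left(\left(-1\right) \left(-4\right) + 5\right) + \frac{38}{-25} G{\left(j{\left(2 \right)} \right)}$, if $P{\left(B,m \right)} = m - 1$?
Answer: $\frac{599}{75} \approx 7.9867$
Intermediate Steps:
$P{\left(B,m \right)} = -1 + m$
$j{\left(r \right)} = \frac{1}{4 + r}$ ($j{\left(r \right)} = \frac{1}{r + \left(-1 + 5\right)} = \frac{1}{r + 4} = \frac{1}{4 + r}$)
$G{\left(Z \right)} = 4 Z$ ($G{\left(Z \right)} = 2 Z \left(-1\right) \left(-2\right) = - 2 Z \left(-2\right) = 4 Z$)
$\left(\left(-1\right) \left(-4\right) + 5\right) + \frac{38}{-25} G{\left(j{\left(2 \right)} \right)} = \left(\left(-1\right) \left(-4\right) + 5\right) + \frac{38}{-25} \frac{4}{4 + 2} = \left(4 + 5\right) + 38 \left(- \frac{1}{25}\right) \frac{4}{6} = 9 - \frac{38 \cdot 4 \cdot \frac{1}{6}}{25} = 9 - \frac{76}{75} = \frac{599}{75}$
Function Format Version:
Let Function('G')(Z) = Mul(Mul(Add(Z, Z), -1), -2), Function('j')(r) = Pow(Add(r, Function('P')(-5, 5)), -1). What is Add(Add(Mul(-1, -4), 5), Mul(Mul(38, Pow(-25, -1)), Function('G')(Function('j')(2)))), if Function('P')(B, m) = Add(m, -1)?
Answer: Rational(599, 75) ≈ 7.9867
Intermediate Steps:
Function('P')(B, m) = Add(-1, m)
Function('j')(r) = Pow(Add(4, r), -1) (Function('j')(r) = Pow(Add(r, Add(-1, 5)), -1) = Pow(Add(r, 4), -1) = Pow(Add(4, r), -1))
Function('G')(Z) = Mul(4, Z) (Function('G')(Z) = Mul(Mul(Mul(2, Z), -1), -2) = Mul(Mul(-2, Z), -2) = Mul(4, Z))
Add(Add(Mul(-1, -4), 5), Mul(Mul(38, Pow(-25, -1)), Function('G')(Function('j')(2)))) = Add(Add(Mul(-1, -4), 5), Mul(Mul(38, Pow(-25, -1)), Mul(4, Pow(Add(4, 2), -1)))) = Add(Add(4, 5), Mul(Mul(38, Rational(-1, 25)), Mul(4, Pow(6, -1)))) = Add(9, Mul(Rational(-38, 25), Mul(4, Rational(1, 6)))) = Add(9, Mul(Rational(-38, 25), Rational(2, 3))) = Add(9, Rational(-76, 75)) = Rational(599, 75)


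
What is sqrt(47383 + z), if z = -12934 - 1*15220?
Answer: sqrt(19229) ≈ 138.67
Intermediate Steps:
z = -28154 (z = -12934 - 15220 = -28154)
sqrt(47383 + z) = sqrt(47383 - 28154) = sqrt(19229)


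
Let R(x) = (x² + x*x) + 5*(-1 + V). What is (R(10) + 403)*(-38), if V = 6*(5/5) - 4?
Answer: -23104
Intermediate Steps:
V = 2 (V = 6*(5*(⅕)) - 4 = 6*1 - 4 = 6 - 4 = 2)
R(x) = 5 + 2*x² (R(x) = (x² + x*x) + 5*(-1 + 2) = (x² + x²) + 5*1 = 2*x² + 5 = 5 + 2*x²)
(R(10) + 403)*(-38) = ((5 + 2*10²) + 403)*(-38) = ((5 + 2*100) + 403)*(-38) = ((5 + 200) + 403)*(-38) = (205 + 403)*(-38) = 608*(-38) = -23104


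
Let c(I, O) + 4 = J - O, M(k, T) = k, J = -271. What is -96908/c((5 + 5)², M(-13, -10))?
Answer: 48454/131 ≈ 369.88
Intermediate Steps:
c(I, O) = -275 - O (c(I, O) = -4 + (-271 - O) = -275 - O)
-96908/c((5 + 5)², M(-13, -10)) = -96908/(-275 - 1*(-13)) = -96908/(-275 + 13) = -96908/(-262) = -96908*(-1/262) = 48454/131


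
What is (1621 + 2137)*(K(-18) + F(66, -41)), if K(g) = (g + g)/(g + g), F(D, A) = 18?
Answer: 71402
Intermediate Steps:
K(g) = 1 (K(g) = (2*g)/((2*g)) = (2*g)*(1/(2*g)) = 1)
(1621 + 2137)*(K(-18) + F(66, -41)) = (1621 + 2137)*(1 + 18) = 3758*19 = 71402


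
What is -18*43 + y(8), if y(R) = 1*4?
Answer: -770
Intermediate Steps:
y(R) = 4
-18*43 + y(8) = -18*43 + 4 = -774 + 4 = -770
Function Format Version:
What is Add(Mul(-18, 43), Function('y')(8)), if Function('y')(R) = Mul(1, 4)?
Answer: -770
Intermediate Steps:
Function('y')(R) = 4
Add(Mul(-18, 43), Function('y')(8)) = Add(Mul(-18, 43), 4) = Add(-774, 4) = -770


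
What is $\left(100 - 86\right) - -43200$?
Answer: $43214$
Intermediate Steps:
$\left(100 - 86\right) - -43200 = \left(100 - 86\right) + 43200 = 14 + 43200 = 43214$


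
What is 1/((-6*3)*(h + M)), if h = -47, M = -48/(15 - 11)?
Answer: 1/1062 ≈ 0.00094162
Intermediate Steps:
M = -12 (M = -48/4 = -48*1/4 = -12)
1/((-6*3)*(h + M)) = 1/((-6*3)*(-47 - 12)) = 1/(-18*(-59)) = 1/1062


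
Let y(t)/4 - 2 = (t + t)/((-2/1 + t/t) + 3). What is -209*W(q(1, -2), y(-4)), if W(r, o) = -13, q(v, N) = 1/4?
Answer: 2717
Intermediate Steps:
q(v, N) = ¼
y(t) = 8 + 4*t (y(t) = 8 + 4*((t + t)/((-2/1 + t/t) + 3)) = 8 + 4*((2*t)/((-2*1 + 1) + 3)) = 8 + 4*((2*t)/((-2 + 1) + 3)) = 8 + 4*((2*t)/(-1 + 3)) = 8 + 4*((2*t)/2) = 8 + 4*((2*t)*(½)) = 8 + 4*t)
-209*W(q(1, -2), y(-4)) = -209*(-13) = 2717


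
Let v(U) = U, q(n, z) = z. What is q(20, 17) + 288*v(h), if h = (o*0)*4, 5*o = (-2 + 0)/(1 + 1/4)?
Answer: 17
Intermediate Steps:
o = -8/25 (o = ((-2 + 0)/(1 + 1/4))/5 = (-2/(1 + ¼))/5 = (-2/5/4)/5 = (-2*⅘)/5 = (⅕)*(-8/5) = -8/25 ≈ -0.32000)
h = 0 (h = -8/25*0*4 = 0*4 = 0)
q(20, 17) + 288*v(h) = 17 + 288*0 = 17 + 0 = 17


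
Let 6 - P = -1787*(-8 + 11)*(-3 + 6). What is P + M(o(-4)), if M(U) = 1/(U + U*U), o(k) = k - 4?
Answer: 900985/56 ≈ 16089.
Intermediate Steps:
o(k) = -4 + k
P = 16089 (P = 6 - (-1787)*(-8 + 11)*(-3 + 6) = 6 - (-1787)*3*3 = 6 - (-1787)*9 = 6 - 1*(-16083) = 6 + 16083 = 16089)
M(U) = 1/(U + U**2)
P + M(o(-4)) = 16089 + 1/((-4 - 4)*(1 + (-4 - 4))) = 16089 + 1/((-8)*(1 - 8)) = 16089 - 1/8/(-7) = 16089 - 1/8*(-1/7) = 16089 + 1/56 = 900985/56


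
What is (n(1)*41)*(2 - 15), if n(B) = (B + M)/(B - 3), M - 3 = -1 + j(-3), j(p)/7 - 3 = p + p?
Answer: -4797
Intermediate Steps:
j(p) = 21 + 14*p (j(p) = 21 + 7*(p + p) = 21 + 7*(2*p) = 21 + 14*p)
M = -19 (M = 3 + (-1 + (21 + 14*(-3))) = 3 + (-1 + (21 - 42)) = 3 + (-1 - 21) = 3 - 22 = -19)
n(B) = (-19 + B)/(-3 + B) (n(B) = (B - 19)/(B - 3) = (-19 + B)/(-3 + B))
(n(1)*41)*(2 - 15) = (((-19 + 1)/(-3 + 1))*41)*(2 - 15) = ((-18/(-2))*41)*(-13) = (-1/2*(-18)*41)*(-13) = (9*41)*(-13) = 369*(-13) = -4797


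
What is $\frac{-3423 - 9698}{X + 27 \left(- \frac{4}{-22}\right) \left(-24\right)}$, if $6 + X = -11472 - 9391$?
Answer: $\frac{144331}{230855} \approx 0.6252$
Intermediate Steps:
$X = -20869$ ($X = -6 - 20863 = -20869$)
$\frac{-3423 - 9698}{X + 27 \left(- \frac{4}{-22}\right) \left(-24\right)} = \frac{-3423 - 9698}{-20869 + 27 \left(- \frac{4}{-22}\right) \left(-24\right)} = - \frac{13121}{-20869 + 27 \left(\left(-4\right) \left(- \frac{1}{22}\right)\right) \left(-24\right)} = - \frac{13121}{-20869 + 27 \cdot \frac{2}{11} \left(-24\right)} = - \frac{13121}{-20869 + \frac{54}{11} \left(-24\right)} = - \frac{13121}{-20869 - \frac{1296}{11}} = - \frac{13121}{- \frac{230855}{11}} = \left(-13121\right) \left(- \frac{11}{230855}\right) = \frac{144331}{230855}$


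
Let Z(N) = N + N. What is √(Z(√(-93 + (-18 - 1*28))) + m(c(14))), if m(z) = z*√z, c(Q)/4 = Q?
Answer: √(112*√14 + 2*I*√139) ≈ 20.479 + 0.5757*I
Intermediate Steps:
c(Q) = 4*Q
Z(N) = 2*N
m(z) = z^(3/2)
√(Z(√(-93 + (-18 - 1*28))) + m(c(14))) = √(2*√(-93 + (-18 - 1*28)) + (4*14)^(3/2)) = √(2*√(-93 + (-18 - 28)) + 56^(3/2)) = √(2*√(-93 - 46) + 112*√14) = √(2*√(-139) + 112*√14) = √(2*(I*√139) + 112*√14) = √(2*I*√139 + 112*√14) = √(112*√14 + 2*I*√139)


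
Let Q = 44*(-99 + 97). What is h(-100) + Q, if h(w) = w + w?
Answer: -288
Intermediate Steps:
h(w) = 2*w
Q = -88 (Q = 44*(-2) = -88)
h(-100) + Q = 2*(-100) - 88 = -200 - 88 = -288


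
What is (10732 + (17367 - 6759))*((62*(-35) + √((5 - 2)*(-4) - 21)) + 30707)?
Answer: 608979580 + 21340*I*√33 ≈ 6.0898e+8 + 1.2259e+5*I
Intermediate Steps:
(10732 + (17367 - 6759))*((62*(-35) + √((5 - 2)*(-4) - 21)) + 30707) = (10732 + 10608)*((-2170 + √(3*(-4) - 21)) + 30707) = 21340*((-2170 + √(-12 - 21)) + 30707) = 21340*((-2170 + √(-33)) + 30707) = 21340*((-2170 + I*√33) + 30707) = 21340*(28537 + I*√33) = 608979580 + 21340*I*√33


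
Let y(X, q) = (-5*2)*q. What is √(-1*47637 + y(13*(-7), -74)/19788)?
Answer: I*√1165810287138/4947 ≈ 218.26*I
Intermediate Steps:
y(X, q) = -10*q
√(-1*47637 + y(13*(-7), -74)/19788) = √(-1*47637 - 10*(-74)/19788) = √(-47637 + 740*(1/19788)) = √(-47637 + 185/4947) = √(-235660054/4947) = I*√1165810287138/4947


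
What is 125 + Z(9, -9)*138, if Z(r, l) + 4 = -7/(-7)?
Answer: -289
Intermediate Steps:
Z(r, l) = -3 (Z(r, l) = -4 - 7/(-7) = -4 - 7*(-1/7) = -4 + 1 = -3)
125 + Z(9, -9)*138 = 125 - 3*138 = 125 - 414 = -289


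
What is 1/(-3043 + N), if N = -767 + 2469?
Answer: -1/1341 ≈ -0.00074571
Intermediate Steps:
N = 1702
1/(-3043 + N) = 1/(-3043 + 1702) = 1/(-1341) = -1/1341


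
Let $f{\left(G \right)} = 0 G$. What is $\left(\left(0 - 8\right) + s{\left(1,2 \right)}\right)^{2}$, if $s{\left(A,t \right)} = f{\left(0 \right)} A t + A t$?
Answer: $36$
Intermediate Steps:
$f{\left(G \right)} = 0$
$s{\left(A,t \right)} = A t$ ($s{\left(A,t \right)} = 0 A t + A t = 0 t + A t = 0 + A t = A t$)
$\left(\left(0 - 8\right) + s{\left(1,2 \right)}\right)^{2} = \left(\left(0 - 8\right) + 1 \cdot 2\right)^{2} = \left(\left(0 - 8\right) + 2\right)^{2} = \left(-8 + 2\right)^{2} = \left(-6\right)^{2} = 36$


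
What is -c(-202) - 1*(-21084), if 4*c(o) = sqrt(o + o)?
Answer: 21084 - I*sqrt(101)/2 ≈ 21084.0 - 5.0249*I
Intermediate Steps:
c(o) = sqrt(2)*sqrt(o)/4 (c(o) = sqrt(o + o)/4 = sqrt(2*o)/4 = (sqrt(2)*sqrt(o))/4 = sqrt(2)*sqrt(o)/4)
-c(-202) - 1*(-21084) = -sqrt(2)*sqrt(-202)/4 - 1*(-21084) = -sqrt(2)*I*sqrt(202)/4 + 21084 = -I*sqrt(101)/2 + 21084 = 21084 - I*sqrt(101)/2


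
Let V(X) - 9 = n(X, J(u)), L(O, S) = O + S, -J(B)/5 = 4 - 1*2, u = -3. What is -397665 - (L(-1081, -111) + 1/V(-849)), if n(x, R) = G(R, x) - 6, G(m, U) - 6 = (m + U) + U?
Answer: -673607626/1699 ≈ -3.9647e+5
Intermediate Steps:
J(B) = -10 (J(B) = -5*(4 - 1*2) = -5*(4 - 2) = -5*2 = -10)
G(m, U) = 6 + m + 2*U (G(m, U) = 6 + ((m + U) + U) = 6 + ((U + m) + U) = 6 + (m + 2*U) = 6 + m + 2*U)
n(x, R) = R + 2*x (n(x, R) = (6 + R + 2*x) - 6 = R + 2*x)
V(X) = -1 + 2*X (V(X) = 9 + (-10 + 2*X) = -1 + 2*X)
-397665 - (L(-1081, -111) + 1/V(-849)) = -397665 - ((-1081 - 111) + 1/(-1 + 2*(-849))) = -397665 - (-1192 + 1/(-1 - 1698)) = -397665 - (-1192 + 1/(-1699)) = -397665 - (-1192 - 1/1699) = -397665 - 1*(-2025209/1699) = -397665 + 2025209/1699 = -673607626/1699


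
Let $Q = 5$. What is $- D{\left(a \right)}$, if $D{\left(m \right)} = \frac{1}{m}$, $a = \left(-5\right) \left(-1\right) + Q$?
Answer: $- \frac{1}{10} \approx -0.1$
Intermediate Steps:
$a = 10$ ($a = \left(-5\right) \left(-1\right) + 5 = 5 + 5 = 10$)
$- D{\left(a \right)} = - \frac{1}{10}$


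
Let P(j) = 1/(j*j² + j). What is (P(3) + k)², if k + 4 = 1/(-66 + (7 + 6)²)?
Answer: 149499529/9548100 ≈ 15.658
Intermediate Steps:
P(j) = 1/(j + j³) (P(j) = 1/(j³ + j) = 1/(j + j³))
k = -411/103 (k = -4 + 1/(-66 + (7 + 6)²) = -4 + 1/(-66 + 13²) = -4 + 1/(-66 + 169) = -4 + 1/103 = -411/103 ≈ -3.9903)
(P(3) + k)² = (1/(3 + 3³) - 411/103)² = (1/(3 + 27) - 411/103)² = (1/30 - 411/103)² = (-12227/3090)² = 149499529/9548100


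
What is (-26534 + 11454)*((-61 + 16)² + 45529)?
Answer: -717114320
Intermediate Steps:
(-26534 + 11454)*((-61 + 16)² + 45529) = -15080*((-45)² + 45529) = -15080*(2025 + 45529) = -15080*47554 = -717114320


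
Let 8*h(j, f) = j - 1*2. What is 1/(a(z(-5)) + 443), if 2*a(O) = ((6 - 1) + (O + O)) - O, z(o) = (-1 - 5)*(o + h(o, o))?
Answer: 8/3705 ≈ 0.0021592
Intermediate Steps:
h(j, f) = -¼ + j/8 (h(j, f) = (j - 1*2)/8 = (j - 2)/8 = (-2 + j)/8 = -¼ + j/8)
z(o) = 3/2 - 27*o/4 (z(o) = (-1 - 5)*(o + (-¼ + o/8)) = -6*(-¼ + 9*o/8) = 3/2 - 27*o/4)
a(O) = 5/2 + O/2 (a(O) = (((6 - 1) + (O + O)) - O)/2 = ((5 + 2*O) - O)/2 = (5 + O)/2 = 5/2 + O/2)
1/(a(z(-5)) + 443) = 1/((5/2 + (3/2 - 27/4*(-5))/2) + 443) = 1/((5/2 + (3/2 + 135/4)/2) + 443) = 1/((5/2 + (½)*(141/4)) + 443) = 1/((5/2 + 141/8) + 443) = 1/(161/8 + 443) = 1/(3705/8) = 8/3705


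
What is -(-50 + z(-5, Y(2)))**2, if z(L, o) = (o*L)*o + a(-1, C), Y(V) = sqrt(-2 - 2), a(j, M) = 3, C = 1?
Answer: -729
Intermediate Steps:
Y(V) = 2*I (Y(V) = sqrt(-4) = 2*I)
z(L, o) = 3 + L*o**2 (z(L, o) = (o*L)*o + 3 = (L*o)*o + 3 = L*o**2 + 3 = 3 + L*o**2)
-(-50 + z(-5, Y(2)))**2 = -(-50 + (3 - 5*(2*I)**2))**2 = -(-50 + (3 - 5*(-4)))**2 = -(-50 + (3 + 20))**2 = -(-50 + 23)**2 = -1*(-27)**2 = -1*729 = -729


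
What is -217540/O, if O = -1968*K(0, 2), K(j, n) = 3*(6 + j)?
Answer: 54385/8856 ≈ 6.1410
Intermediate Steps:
K(j, n) = 18 + 3*j
O = -35424 (O = -1968*(18 + 3*0) = -1968*(18 + 0) = -1968*18 = -35424)
-217540/O = -217540/(-35424) = -217540*(-1/35424) = 54385/8856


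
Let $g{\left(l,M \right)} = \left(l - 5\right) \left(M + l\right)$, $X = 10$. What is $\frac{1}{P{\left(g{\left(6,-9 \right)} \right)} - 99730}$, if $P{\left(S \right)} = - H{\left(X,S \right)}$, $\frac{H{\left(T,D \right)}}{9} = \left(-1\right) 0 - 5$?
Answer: $- \frac{1}{99685} \approx -1.0032 \cdot 10^{-5}$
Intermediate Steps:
$H{\left(T,D \right)} = -45$ ($H{\left(T,D \right)} = 9 \left(\left(-1\right) 0 - 5\right) = 9 \left(0 - 5\right) = 9 \left(-5\right) = -45$)
$g{\left(l,M \right)} = \left(-5 + l\right) \left(M + l\right)$
$P{\left(S \right)} = 45$ ($P{\left(S \right)} = \left(-1\right) \left(-45\right) = 45$)
$\frac{1}{P{\left(g{\left(6,-9 \right)} \right)} - 99730} = \frac{1}{45 - 99730} = \frac{1}{-99685} = - \frac{1}{99685}$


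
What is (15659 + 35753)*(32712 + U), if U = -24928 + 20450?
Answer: 1451566408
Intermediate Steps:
U = -4478
(15659 + 35753)*(32712 + U) = (15659 + 35753)*(32712 - 4478) = 51412*28234 = 1451566408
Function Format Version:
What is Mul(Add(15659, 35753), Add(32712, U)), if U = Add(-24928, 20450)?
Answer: 1451566408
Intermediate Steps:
U = -4478
Mul(Add(15659, 35753), Add(32712, U)) = Mul(Add(15659, 35753), Add(32712, -4478)) = Mul(51412, 28234) = 1451566408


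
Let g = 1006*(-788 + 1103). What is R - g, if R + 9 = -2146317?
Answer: -2463216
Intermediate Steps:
R = -2146326 (R = -9 - 2146317 = -2146326)
g = 316890 (g = 1006*315 = 316890)
R - g = -2146326 - 1*316890 = -2146326 - 316890 = -2463216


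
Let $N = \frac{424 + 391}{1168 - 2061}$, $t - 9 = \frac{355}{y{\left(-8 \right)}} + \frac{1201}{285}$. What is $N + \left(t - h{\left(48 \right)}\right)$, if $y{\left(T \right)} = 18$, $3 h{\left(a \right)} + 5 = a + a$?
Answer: $\frac{135847}{80370} \approx 1.6903$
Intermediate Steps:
$h{\left(a \right)} = - \frac{5}{3} + \frac{2 a}{3}$ ($h{\left(a \right)} = - \frac{5}{3} + \frac{a + a}{3} = - \frac{5}{3} + \frac{2 a}{3}$)
$t = \frac{56321}{1710}$ ($t = 9 + \left(\frac{355}{18} + \frac{1201}{285}\right) = 9 + \frac{40931}{1710} = \frac{56321}{1710} \approx 32.936$)
$N = - \frac{815}{893}$ ($N = \frac{815}{-893} = 815 \left(- \frac{1}{893}\right) = - \frac{815}{893} \approx -0.91265$)
$N + \left(t - h{\left(48 \right)}\right) = - \frac{815}{893} + \left(\frac{56321}{1710} - \left(- \frac{5}{3} + \frac{2}{3} \cdot 48\right)\right) = - \frac{815}{893} + \left(\frac{56321}{1710} - \left(- \frac{5}{3} + 32\right)\right) = - \frac{815}{893} + \left(\frac{56321}{1710} - \frac{91}{3}\right) = - \frac{815}{893} + \frac{4451}{1710} = \frac{135847}{80370}$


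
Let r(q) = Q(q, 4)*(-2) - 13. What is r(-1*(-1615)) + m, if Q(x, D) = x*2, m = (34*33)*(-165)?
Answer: -191603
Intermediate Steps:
m = -185130 (m = 1122*(-165) = -185130)
Q(x, D) = 2*x
r(q) = -13 - 4*q (r(q) = (2*q)*(-2) - 13 = -4*q - 13 = -13 - 4*q)
r(-1*(-1615)) + m = (-13 - (-4)*(-1615)) - 185130 = (-13 - 4*1615) - 185130 = (-13 - 6460) - 185130 = -6473 - 185130 = -191603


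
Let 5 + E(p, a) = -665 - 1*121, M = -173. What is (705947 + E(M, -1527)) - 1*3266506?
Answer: -2561350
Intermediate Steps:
E(p, a) = -791 (E(p, a) = -5 + (-665 - 1*121) = -5 + (-665 - 121) = -5 - 786 = -791)
(705947 + E(M, -1527)) - 1*3266506 = (705947 - 791) - 1*3266506 = 705156 - 3266506 = -2561350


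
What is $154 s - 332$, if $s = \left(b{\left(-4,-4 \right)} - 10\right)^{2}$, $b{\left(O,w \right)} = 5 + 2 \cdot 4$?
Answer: $1054$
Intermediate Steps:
$b{\left(O,w \right)} = 13$ ($b{\left(O,w \right)} = 5 + 8 = 13$)
$s = 9$ ($s = \left(13 - 10\right)^{2} = 3^{2} = 9$)
$154 s - 332 = 154 \cdot 9 - 332 = 1386 - 332 = 1054$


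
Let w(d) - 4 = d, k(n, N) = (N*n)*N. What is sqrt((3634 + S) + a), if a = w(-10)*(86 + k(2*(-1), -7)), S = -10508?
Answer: I*sqrt(6802) ≈ 82.474*I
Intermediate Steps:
k(n, N) = n*N**2
w(d) = 4 + d
a = 72 (a = (4 - 10)*(86 + (2*(-1))*(-7)**2) = -6*(86 - 2*49) = -6*(86 - 98) = -6*(-12) = 72)
sqrt((3634 + S) + a) = sqrt((3634 - 10508) + 72) = sqrt(-6874 + 72) = sqrt(-6802) = I*sqrt(6802)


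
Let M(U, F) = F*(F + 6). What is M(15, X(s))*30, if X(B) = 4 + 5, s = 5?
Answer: 4050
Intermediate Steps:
X(B) = 9
M(U, F) = F*(6 + F)
M(15, X(s))*30 = (9*(6 + 9))*30 = (9*15)*30 = 135*30 = 4050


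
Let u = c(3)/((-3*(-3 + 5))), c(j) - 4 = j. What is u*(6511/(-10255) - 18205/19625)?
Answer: 2096471/1150025 ≈ 1.8230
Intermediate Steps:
c(j) = 4 + j
u = -7/6 (u = (4 + 3)/((-3*(-3 + 5))) = 7/((-3*2)) = 7/(-6) = 7*(-1/6) = -7/6 ≈ -1.1667)
u*(6511/(-10255) - 18205/19625) = -7*(6511/(-10255) - 18205/19625)/6 = -7*(6511*(-1/10255) - 18205*1/19625)/6 = -7*(-6511/10255 - 3641/3925)/6 = -7/6*(-12578826/8050175) = 2096471/1150025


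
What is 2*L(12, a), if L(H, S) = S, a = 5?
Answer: 10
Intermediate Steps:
2*L(12, a) = 2*5 = 10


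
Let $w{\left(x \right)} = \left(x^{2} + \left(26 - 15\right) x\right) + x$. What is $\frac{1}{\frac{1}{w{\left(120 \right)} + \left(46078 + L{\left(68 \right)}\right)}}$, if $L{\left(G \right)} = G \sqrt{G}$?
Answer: $61918 + 136 \sqrt{17} \approx 62479.0$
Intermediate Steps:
$w{\left(x \right)} = x^{2} + 12 x$ ($w{\left(x \right)} = \left(x^{2} + 11 x\right) + x = x^{2} + 12 x$)
$L{\left(G \right)} = G^{\frac{3}{2}}$
$\frac{1}{\frac{1}{w{\left(120 \right)} + \left(46078 + L{\left(68 \right)}\right)}} = \frac{1}{\frac{1}{120 \left(12 + 120\right) + \left(46078 + 68^{\frac{3}{2}}\right)}} = \frac{1}{\frac{1}{120 \cdot 132 + \left(46078 + 136 \sqrt{17}\right)}} = \frac{1}{\frac{1}{15840 + \left(46078 + 136 \sqrt{17}\right)}} = \frac{1}{\frac{1}{61918 + 136 \sqrt{17}}} = 61918 + 136 \sqrt{17}$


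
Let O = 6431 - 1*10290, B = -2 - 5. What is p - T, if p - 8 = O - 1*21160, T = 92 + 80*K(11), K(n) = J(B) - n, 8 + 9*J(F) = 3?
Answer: -217607/9 ≈ -24179.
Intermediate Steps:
B = -7
O = -3859 (O = 6431 - 10290 = -3859)
J(F) = -5/9 (J(F) = -8/9 + (⅑)*3 = -8/9 + ⅓ = -5/9)
K(n) = -5/9 - n
T = -7492/9 (T = 92 + 80*(-5/9 - 1*11) = 92 + 80*(-5/9 - 11) = 92 + 80*(-104/9) = 92 - 8320/9 = -7492/9 ≈ -832.44)
p = -25011 (p = 8 + (-3859 - 1*21160) = 8 + (-3859 - 21160) = 8 - 25019 = -25011)
p - T = -25011 - 1*(-7492/9) = -25011 + 7492/9 = -217607/9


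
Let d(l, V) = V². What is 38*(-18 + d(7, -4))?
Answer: -76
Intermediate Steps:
38*(-18 + d(7, -4)) = 38*(-18 + (-4)²) = 38*(-18 + 16) = 38*(-2) = -76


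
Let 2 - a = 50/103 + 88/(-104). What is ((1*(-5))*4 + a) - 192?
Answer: -280707/1339 ≈ -209.64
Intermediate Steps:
a = 3161/1339 (a = 2 - (50/103 + 88/(-104)) = 2 - (50*(1/103) + 88*(-1/104)) = 2 - (50/103 - 11/13) = 2 - 1*(-483/1339) = 2 + 483/1339 = 3161/1339 ≈ 2.3607)
((1*(-5))*4 + a) - 192 = ((1*(-5))*4 + 3161/1339) - 192 = (-5*4 + 3161/1339) - 192 = (-20 + 3161/1339) - 192 = -23619/1339 - 192 = -280707/1339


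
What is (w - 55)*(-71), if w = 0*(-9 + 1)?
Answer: 3905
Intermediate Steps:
w = 0 (w = 0*(-8) = 0)
(w - 55)*(-71) = (0 - 55)*(-71) = -55*(-71) = 3905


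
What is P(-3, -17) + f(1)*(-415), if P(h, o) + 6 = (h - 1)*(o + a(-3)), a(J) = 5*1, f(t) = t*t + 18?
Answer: -7843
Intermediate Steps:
f(t) = 18 + t² (f(t) = t² + 18 = 18 + t²)
a(J) = 5
P(h, o) = -6 + (-1 + h)*(5 + o) (P(h, o) = -6 + (h - 1)*(o + 5) = -6 + (-1 + h)*(5 + o))
P(-3, -17) + f(1)*(-415) = (-11 - 1*(-17) + 5*(-3) - 3*(-17)) + (18 + 1²)*(-415) = (-11 + 17 - 15 + 51) + (18 + 1)*(-415) = 42 + 19*(-415) = 42 - 7885 = -7843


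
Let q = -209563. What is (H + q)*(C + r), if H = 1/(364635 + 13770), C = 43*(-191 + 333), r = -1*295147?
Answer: 7640286944737858/126135 ≈ 6.0572e+10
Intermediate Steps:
r = -295147
C = 6106 (C = 43*142 = 6106)
H = 1/378405 ≈ 2.6427e-6
(H + q)*(C + r) = (1/378405 - 209563)*(6106 - 295147) = -79299687014/378405*(-289041) = 7640286944737858/126135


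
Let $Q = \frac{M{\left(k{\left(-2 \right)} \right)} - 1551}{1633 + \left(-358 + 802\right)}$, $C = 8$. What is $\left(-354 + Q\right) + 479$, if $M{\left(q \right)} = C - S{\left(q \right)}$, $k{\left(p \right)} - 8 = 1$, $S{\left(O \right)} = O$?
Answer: $\frac{258073}{2077} \approx 124.25$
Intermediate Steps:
$k{\left(p \right)} = 9$ ($k{\left(p \right)} = 8 + 1 = 9$)
$M{\left(q \right)} = 8 - q$
$Q = - \frac{1552}{2077}$ ($Q = \frac{\left(8 - 9\right) - 1551}{1633 + \left(-358 + 802\right)} = \frac{\left(8 - 9\right) - 1551}{1633 + 444} = \frac{-1 - 1551}{2077} = \left(-1552\right) \frac{1}{2077} = - \frac{1552}{2077} \approx -0.74723$)
$\left(-354 + Q\right) + 479 = \left(-354 - \frac{1552}{2077}\right) + 479 = - \frac{736810}{2077} + 479 = \frac{258073}{2077}$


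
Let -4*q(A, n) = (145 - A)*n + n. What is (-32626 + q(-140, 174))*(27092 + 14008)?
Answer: -1852253700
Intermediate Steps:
q(A, n) = -n/4 - n*(145 - A)/4 (q(A, n) = -((145 - A)*n + n)/4 = -(n*(145 - A) + n)/4 = -(n + n*(145 - A))/4 = -n/4 - n*(145 - A)/4)
(-32626 + q(-140, 174))*(27092 + 14008) = (-32626 + (¼)*174*(-146 - 140))*(27092 + 14008) = (-32626 + (¼)*174*(-286))*41100 = (-32626 - 12441)*41100 = -45067*41100 = -1852253700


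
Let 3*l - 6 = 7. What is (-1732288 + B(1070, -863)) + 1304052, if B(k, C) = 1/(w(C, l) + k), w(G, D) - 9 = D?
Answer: -1391766997/3250 ≈ -4.2824e+5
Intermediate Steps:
l = 13/3 (l = 2 + (⅓)*7 = 2 + 7/3 = 13/3 ≈ 4.3333)
w(G, D) = 9 + D
B(k, C) = 1/(40/3 + k) (B(k, C) = 1/((9 + 13/3) + k) = 1/(40/3 + k))
(-1732288 + B(1070, -863)) + 1304052 = (-1732288 + 3/(40 + 3*1070)) + 1304052 = (-1732288 + 3/(40 + 3210)) + 1304052 = (-1732288 + 3/3250) + 1304052 = -5629935997/3250 + 1304052 = -1391766997/3250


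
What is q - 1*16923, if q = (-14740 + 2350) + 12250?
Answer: -17063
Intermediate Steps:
q = -140 (q = -12390 + 12250 = -140)
q - 1*16923 = -140 - 1*16923 = -140 - 16923 = -17063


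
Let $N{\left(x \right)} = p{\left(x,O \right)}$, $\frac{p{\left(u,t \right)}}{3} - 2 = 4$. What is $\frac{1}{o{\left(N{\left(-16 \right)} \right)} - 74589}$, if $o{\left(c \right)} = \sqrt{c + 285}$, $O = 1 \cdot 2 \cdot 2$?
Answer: $- \frac{24863}{1854506206} - \frac{\sqrt{303}}{5563518618} \approx -1.341 \cdot 10^{-5}$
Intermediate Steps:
$O = 4$ ($O = 2 \cdot 2 = 4$)
$p{\left(u,t \right)} = 18$ ($p{\left(u,t \right)} = 6 + 3 \cdot 4 = 6 + 12 = 18$)
$N{\left(x \right)} = 18$
$o{\left(c \right)} = \sqrt{285 + c}$
$\frac{1}{o{\left(N{\left(-16 \right)} \right)} - 74589} = \frac{1}{\sqrt{285 + 18} - 74589} = \frac{1}{\sqrt{303} - 74589} = \frac{1}{-74589 + \sqrt{303}}$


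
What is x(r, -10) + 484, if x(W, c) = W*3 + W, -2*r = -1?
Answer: 486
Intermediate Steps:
r = 1/2 (r = -1/2*(-1) = 1/2 ≈ 0.50000)
x(W, c) = 4*W (x(W, c) = 3*W + W = 4*W)
x(r, -10) + 484 = 4*(1/2) + 484 = 2 + 484 = 486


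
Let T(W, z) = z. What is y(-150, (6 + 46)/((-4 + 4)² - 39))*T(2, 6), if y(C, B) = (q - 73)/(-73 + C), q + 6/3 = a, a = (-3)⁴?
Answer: -36/223 ≈ -0.16143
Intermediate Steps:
a = 81
q = 79 (q = -2 + 81 = 79)
y(C, B) = 6/(-73 + C) (y(C, B) = (79 - 73)/(-73 + C) = 6/(-73 + C))
y(-150, (6 + 46)/((-4 + 4)² - 39))*T(2, 6) = (6/(-73 - 150))*6 = (6/(-223))*6 = (6*(-1/223))*6 = -6/223*6 = -36/223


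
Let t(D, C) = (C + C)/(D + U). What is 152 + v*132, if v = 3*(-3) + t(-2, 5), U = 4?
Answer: -376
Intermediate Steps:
t(D, C) = 2*C/(4 + D) (t(D, C) = (C + C)/(D + 4) = (2*C)/(4 + D) = 2*C/(4 + D))
v = -4 (v = 3*(-3) + 2*5/(4 - 2) = -9 + 2*5/2 = -9 + 2*5*(1/2) = -9 + 5 = -4)
152 + v*132 = 152 - 4*132 = 152 - 528 = -376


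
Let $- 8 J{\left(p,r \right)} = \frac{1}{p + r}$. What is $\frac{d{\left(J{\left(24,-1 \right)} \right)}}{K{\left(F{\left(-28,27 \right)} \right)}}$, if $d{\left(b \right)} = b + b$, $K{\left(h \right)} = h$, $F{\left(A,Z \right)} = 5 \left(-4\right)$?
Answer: $\frac{1}{1840} \approx 0.00054348$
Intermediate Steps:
$F{\left(A,Z \right)} = -20$
$J{\left(p,r \right)} = - \frac{1}{8 \left(p + r\right)}$
$d{\left(b \right)} = 2 b$
$\frac{d{\left(J{\left(24,-1 \right)} \right)}}{K{\left(F{\left(-28,27 \right)} \right)}} = \frac{2 \left(- \frac{1}{8 \cdot 24 + 8 \left(-1\right)}\right)}{-20} = 2 \left(- \frac{1}{192 - 8}\right) \left(- \frac{1}{20}\right) = 2 \left(- \frac{1}{184}\right) \left(- \frac{1}{20}\right) = \left(- \frac{1}{92}\right) \left(- \frac{1}{20}\right) = \frac{1}{1840}$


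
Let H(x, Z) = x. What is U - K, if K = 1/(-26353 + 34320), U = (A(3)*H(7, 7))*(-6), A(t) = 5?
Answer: -1673071/7967 ≈ -210.00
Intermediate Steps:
U = -210 (U = (5*7)*(-6) = 35*(-6) = -210)
K = 1/7967 ≈ 0.00012552
U - K = -210 - 1*1/7967 = -210 - 1/7967 = -1673071/7967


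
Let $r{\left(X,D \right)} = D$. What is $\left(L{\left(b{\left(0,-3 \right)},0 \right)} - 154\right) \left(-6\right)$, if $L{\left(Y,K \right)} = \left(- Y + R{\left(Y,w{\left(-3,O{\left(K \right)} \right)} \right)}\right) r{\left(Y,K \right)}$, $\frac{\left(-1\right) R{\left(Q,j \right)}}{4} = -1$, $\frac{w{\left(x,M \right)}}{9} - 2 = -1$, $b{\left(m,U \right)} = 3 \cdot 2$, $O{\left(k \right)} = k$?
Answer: $924$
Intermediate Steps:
$b{\left(m,U \right)} = 6$
$w{\left(x,M \right)} = 9$ ($w{\left(x,M \right)} = 18 + 9 \left(-1\right) = 18 - 9 = 9$)
$R{\left(Q,j \right)} = 4$ ($R{\left(Q,j \right)} = \left(-4\right) \left(-1\right) = 4$)
$L{\left(Y,K \right)} = K \left(4 - Y\right)$ ($L{\left(Y,K \right)} = \left(- Y + 4\right) K = \left(4 - Y\right) K = K \left(4 - Y\right)$)
$\left(L{\left(b{\left(0,-3 \right)},0 \right)} - 154\right) \left(-6\right) = \left(0 \left(4 - 6\right) - 154\right) \left(-6\right) = \left(0 \left(-2\right) - 154\right) \left(-6\right) = \left(0 - 154\right) \left(-6\right) = \left(-154\right) \left(-6\right) = 924$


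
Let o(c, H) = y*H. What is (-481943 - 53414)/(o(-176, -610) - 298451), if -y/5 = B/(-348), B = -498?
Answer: 15525353/8528504 ≈ 1.8204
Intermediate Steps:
y = -415/58 (y = -(-2490)/(-348) = -(-2490)*(-1)/348 = -5*83/58 = -415/58 ≈ -7.1552)
o(c, H) = -415*H/58
(-481943 - 53414)/(o(-176, -610) - 298451) = (-481943 - 53414)/(-415/58*(-610) - 298451) = -535357/(126575/29 - 298451) = -535357/(-8528504/29) = -535357*(-29/8528504) = 15525353/8528504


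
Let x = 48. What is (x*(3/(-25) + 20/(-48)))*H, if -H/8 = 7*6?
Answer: 216384/25 ≈ 8655.4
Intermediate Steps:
H = -336 (H = -56*6 = -8*42 = -336)
(x*(3/(-25) + 20/(-48)))*H = (48*(3/(-25) + 20/(-48)))*(-336) = (48*(3*(-1/25) + 20*(-1/48)))*(-336) = (48*(-3/25 - 5/12))*(-336) = (48*(-161/300))*(-336) = -644/25*(-336) = 216384/25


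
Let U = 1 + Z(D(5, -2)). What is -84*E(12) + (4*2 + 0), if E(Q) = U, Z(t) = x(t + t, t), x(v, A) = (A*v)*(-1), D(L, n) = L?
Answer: 4124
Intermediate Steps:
x(v, A) = -A*v
Z(t) = -2*t**2 (Z(t) = -t*(t + t) = -t*2*t = -2*t**2)
U = -49 (U = 1 - 2*5**2 = 1 - 2*25 = 1 - 50 = -49)
E(Q) = -49
-84*E(12) + (4*2 + 0) = -84*(-49) + (4*2 + 0) = 4116 + (8 + 0) = 4116 + 8 = 4124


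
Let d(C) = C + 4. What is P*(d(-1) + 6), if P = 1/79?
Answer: 9/79 ≈ 0.11392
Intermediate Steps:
d(C) = 4 + C
P = 1/79 ≈ 0.012658
P*(d(-1) + 6) = ((4 - 1) + 6)/79 = (3 + 6)/79 = (1/79)*9 = 9/79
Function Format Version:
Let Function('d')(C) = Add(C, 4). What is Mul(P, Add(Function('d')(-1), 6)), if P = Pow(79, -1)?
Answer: Rational(9, 79) ≈ 0.11392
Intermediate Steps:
Function('d')(C) = Add(4, C)
P = Rational(1, 79) ≈ 0.012658
Mul(P, Add(Function('d')(-1), 6)) = Mul(Rational(1, 79), Add(Add(4, -1), 6)) = Mul(Rational(1, 79), Add(3, 6)) = Mul(Rational(1, 79), 9) = Rational(9, 79)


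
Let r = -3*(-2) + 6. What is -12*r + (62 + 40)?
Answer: -42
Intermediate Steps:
r = 12 (r = 6 + 6 = 12)
-12*r + (62 + 40) = -12*12 + (62 + 40) = -144 + 102 = -42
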